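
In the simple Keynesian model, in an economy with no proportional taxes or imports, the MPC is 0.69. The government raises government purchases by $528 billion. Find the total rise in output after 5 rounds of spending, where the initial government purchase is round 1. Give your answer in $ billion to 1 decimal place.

Round 1 adds ΔG = $528 billion; each later round is MPC = 0.69 times the previous.
After 5 rounds: 528 + 364.32 + 251.3808 + 173.452752 + 119.68239888 = ΔG·(1 − c^5)/(1 − c) = 528 × (1 − 0.1564031349)/0.31 ≈ $1,436.8 billion.

$1,436.8 billion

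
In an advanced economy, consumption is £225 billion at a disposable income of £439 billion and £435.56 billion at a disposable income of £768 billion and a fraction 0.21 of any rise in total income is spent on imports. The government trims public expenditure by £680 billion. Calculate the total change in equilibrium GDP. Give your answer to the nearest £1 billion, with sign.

−£1,193 billion

MPC = ΔC/ΔYd = (435.56 − 225)/(768 − 439) = 210.56/329 = 0.64.
Expenditure multiplier = 1/(1 − c + m) = 1/(1 − 0.64 + 0.21) = 1/0.57 ≈ 1.754.
ΔY = k × ΔG = (−£680 billion) / 0.57 ≈ −£1,193 billion.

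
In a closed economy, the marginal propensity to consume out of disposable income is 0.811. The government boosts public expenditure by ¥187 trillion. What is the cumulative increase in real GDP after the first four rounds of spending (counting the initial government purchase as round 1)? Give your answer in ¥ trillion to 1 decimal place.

¥561.4 trillion

Round 1 adds ΔG = ¥187 trillion; each later round is MPC = 0.811 times the previous.
After 4 rounds: 187 + 151.657 + 122.993827 + 99.747993697 = ΔG·(1 − c^4)/(1 − c) = 187 × (1 − 0.432596913841)/0.189 ≈ ¥561.4 trillion.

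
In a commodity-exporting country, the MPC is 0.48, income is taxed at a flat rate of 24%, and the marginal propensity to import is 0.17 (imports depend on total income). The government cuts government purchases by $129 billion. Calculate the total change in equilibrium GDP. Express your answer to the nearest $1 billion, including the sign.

−$160 billion

Government-spending multiplier = 1/(1 − c(1−t) + m) = 1/(1 − 0.48×0.76 + 0.17) = 1/0.8052 ≈ 1.242.
ΔY = k × ΔG = (−$129 billion) / 0.8052 ≈ −$160 billion.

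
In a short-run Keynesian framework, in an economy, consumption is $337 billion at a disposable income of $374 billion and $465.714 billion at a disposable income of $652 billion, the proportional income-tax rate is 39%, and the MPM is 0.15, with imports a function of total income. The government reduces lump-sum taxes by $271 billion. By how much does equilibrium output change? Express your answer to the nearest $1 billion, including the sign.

+$145 billion

MPC = ΔC/ΔYd = (465.714 − 337)/(652 − 374) = 128.714/278 = 0.463.
A lump-sum tax change of −$271 billion shifts disposable income by +$271 billion; first-round consumption changes by −c × ΔT = −0.463 × (−$271 billion) = +$125.473 billion.
Expenditure multiplier = 1/(1 − c(1−t) + m) = 1/(1 − 0.463×0.61 + 0.15) = 1/0.86757 ≈ 1.153.
The tax multiplier is −c × k ≈ −0.534, so ΔY = k × (−c·ΔT) = (+$125.473 billion) / 0.86757 ≈ +$145 billion.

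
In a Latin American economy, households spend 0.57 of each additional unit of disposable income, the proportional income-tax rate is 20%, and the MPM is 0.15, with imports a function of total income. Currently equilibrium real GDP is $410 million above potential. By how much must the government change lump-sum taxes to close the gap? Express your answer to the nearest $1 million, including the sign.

Spending multiplier = 1/(1 − c(1−t) + m) = 1/(1 − 0.57×0.8 + 0.15) = 1/0.694 ≈ 1.441.
Tax multiplier = −c·k = −0.57/0.694 ≈ −0.821. Need ΔY = −$410 million, so ΔT = ΔY/(−c·k) = −(−$410 million) × 0.694 / 0.57 ≈ +$499 million.
The government should raise lump-sum taxes by $499 million.

+$499 million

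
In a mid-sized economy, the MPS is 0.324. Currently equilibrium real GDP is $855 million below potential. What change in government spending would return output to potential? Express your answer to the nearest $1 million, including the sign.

MPC = 1 − MPS = 1 − 0.324 = 0.676.
Spending multiplier = 1/(1 − MPC) = 1/(1 − 0.676) = 1/0.324 ≈ 3.086.
Need ΔY = +$855 million, so ΔG = ΔY/k = (+$855 million) × 0.324 ≈ +$277 million.
The government should increase government spending by $277 million.

+$277 million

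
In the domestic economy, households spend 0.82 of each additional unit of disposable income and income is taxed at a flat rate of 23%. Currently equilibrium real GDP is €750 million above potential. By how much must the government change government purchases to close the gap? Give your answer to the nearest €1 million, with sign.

−€276 million

Spending multiplier = 1/(1 − c(1−t)) = 1/(1 − 0.82×0.77) = 1/0.3686 ≈ 2.713.
Need ΔY = −€750 million, so ΔG = ΔY/k = (−€750 million) × 0.3686 ≈ −€276 million.
The government should cut government purchases by €276 million.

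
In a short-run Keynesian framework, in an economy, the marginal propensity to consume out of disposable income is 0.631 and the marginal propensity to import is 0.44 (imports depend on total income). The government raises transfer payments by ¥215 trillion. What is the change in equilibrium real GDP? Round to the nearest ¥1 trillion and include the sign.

+¥168 trillion

The transfer change shifts disposable income by +¥215 trillion, so first-round consumption changes by c·ΔTR = 0.631 × (+¥215 trillion) = +¥135.665 trillion.
Expenditure multiplier = 1/(1 − c + m) = 1/(1 − 0.631 + 0.44) = 1/0.809 ≈ 1.236.
The transfer multiplier is c × k ≈ 0.78, so ΔY = k × (c·ΔTR) = (+¥135.665 trillion) / 0.809 ≈ +¥168 trillion.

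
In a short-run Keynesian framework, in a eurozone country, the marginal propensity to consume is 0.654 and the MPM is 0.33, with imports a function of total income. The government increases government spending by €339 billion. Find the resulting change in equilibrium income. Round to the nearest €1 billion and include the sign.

Expenditure multiplier = 1/(1 − c + m) = 1/(1 − 0.654 + 0.33) = 1/0.676 ≈ 1.479.
ΔY = k × ΔG = (+€339 billion) / 0.676 ≈ +€501 billion.

+€501 billion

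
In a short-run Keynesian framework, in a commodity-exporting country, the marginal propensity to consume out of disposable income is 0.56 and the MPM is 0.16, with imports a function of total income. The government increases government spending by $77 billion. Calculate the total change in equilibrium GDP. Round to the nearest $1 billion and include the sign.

Spending multiplier = 1/(1 − c + m) = 1/(1 − 0.56 + 0.16) = 1/0.6 ≈ 1.667.
ΔY = k × ΔG = (+$77 billion) / 0.6 ≈ +$128 billion.

+$128 billion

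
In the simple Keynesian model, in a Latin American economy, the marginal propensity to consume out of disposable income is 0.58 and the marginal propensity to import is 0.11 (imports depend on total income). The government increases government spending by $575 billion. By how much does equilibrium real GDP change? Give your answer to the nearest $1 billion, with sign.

Government-spending multiplier = 1/(1 − c + m) = 1/(1 − 0.58 + 0.11) = 1/0.53 ≈ 1.887.
ΔY = k × ΔG = (+$575 billion) / 0.53 ≈ +$1,085 billion.

+$1,085 billion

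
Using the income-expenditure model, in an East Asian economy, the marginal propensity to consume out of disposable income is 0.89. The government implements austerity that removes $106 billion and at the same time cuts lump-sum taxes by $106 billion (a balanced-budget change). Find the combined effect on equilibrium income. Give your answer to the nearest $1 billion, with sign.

Expenditure multiplier = 1/(1 − MPC) = 1/(1 − 0.89) = 1/0.11 ≈ 9.091.
ΔG contributes k·ΔG = (−$106 billion) / 0.11 ≈ −$963.6 billion.
ΔT of −$106 billion changes first-round spending by −c·ΔT = +$94.34 billion, contributing k·(−c·ΔT) = (+$94.34 billion) / 0.11 ≈ +$857.6 billion.
With ΔG = ΔT and no other leakages, the balanced-budget multiplier is 1, so ΔY = ΔG = −$106 billion.

−$106 billion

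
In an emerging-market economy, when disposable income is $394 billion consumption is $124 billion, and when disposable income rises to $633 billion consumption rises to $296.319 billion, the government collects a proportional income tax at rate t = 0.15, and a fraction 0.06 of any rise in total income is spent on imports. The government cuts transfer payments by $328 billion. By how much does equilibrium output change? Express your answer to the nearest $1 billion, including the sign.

−$529 billion

MPC = ΔC/ΔYd = (296.319 − 124)/(633 − 394) = 172.319/239 = 0.721.
The transfer change shifts disposable income by −$328 billion, so first-round consumption changes by c·ΔTR = 0.721 × (−$328 billion) = −$236.488 billion.
Expenditure multiplier = 1/(1 − c(1−t) + m) = 1/(1 − 0.721×0.85 + 0.06) = 1/0.44715 ≈ 2.236.
The transfer multiplier is c × k ≈ 1.612, so ΔY = k × (c·ΔTR) = (−$236.488 billion) / 0.44715 ≈ −$529 billion.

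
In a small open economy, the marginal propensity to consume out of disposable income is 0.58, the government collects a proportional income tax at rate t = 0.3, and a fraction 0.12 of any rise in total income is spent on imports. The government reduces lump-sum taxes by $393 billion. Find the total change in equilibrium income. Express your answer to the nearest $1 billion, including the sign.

A lump-sum tax change of −$393 billion shifts disposable income by +$393 billion; first-round consumption changes by −c × ΔT = −0.58 × (−$393 billion) = +$227.94 billion.
Expenditure multiplier = 1/(1 − c(1−t) + m) = 1/(1 − 0.58×0.7 + 0.12) = 1/0.714 ≈ 1.401.
The tax multiplier is −c × k ≈ −0.812, so ΔY = k × (−c·ΔT) = (+$227.94 billion) / 0.714 ≈ +$319 billion.

+$319 billion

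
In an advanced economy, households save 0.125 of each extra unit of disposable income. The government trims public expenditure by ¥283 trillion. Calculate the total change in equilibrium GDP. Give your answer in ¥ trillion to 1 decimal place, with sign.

−¥2,264.0 trillion

MPC = 1 − MPS = 1 − 0.125 = 0.875.
Expenditure multiplier = 1/(1 − MPC) = 1/(1 − 0.875) = 1/0.125 = 8.
ΔY = k × ΔG = (−¥283 trillion) / 0.125 = −¥2,264 trillion.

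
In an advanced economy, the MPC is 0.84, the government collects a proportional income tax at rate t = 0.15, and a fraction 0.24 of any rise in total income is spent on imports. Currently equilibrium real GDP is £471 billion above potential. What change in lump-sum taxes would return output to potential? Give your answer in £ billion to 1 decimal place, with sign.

+£294.9 billion

Spending multiplier = 1/(1 − c(1−t) + m) = 1/(1 − 0.84×0.85 + 0.24) = 1/0.526 ≈ 1.901.
Tax multiplier = −c·k = −0.84/0.526 ≈ −1.597. Need ΔY = −£471 billion, so ΔT = ΔY/(−c·k) = −(−£471 billion) × 0.526 / 0.84 ≈ +£294.9 billion.
The government should raise lump-sum taxes by £294.9 billion.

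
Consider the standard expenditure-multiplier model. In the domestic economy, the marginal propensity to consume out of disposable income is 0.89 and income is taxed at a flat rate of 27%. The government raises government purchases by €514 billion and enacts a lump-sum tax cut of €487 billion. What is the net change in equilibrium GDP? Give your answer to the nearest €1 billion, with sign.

Expenditure multiplier = 1/(1 − c(1−t)) = 1/(1 − 0.89×0.73) = 1/0.3503 ≈ 2.855.
ΔG contributes k·ΔG = (+€514 billion) / 0.3503 ≈ +€1,467.3 billion.
ΔT of −€487 billion changes first-round spending by −c·ΔT = +€433.43 billion, contributing k·(−c·ΔT) = (+€433.43 billion) / 0.3503 ≈ +€1,237.3 billion.
Net ΔY = k(ΔG − c·ΔT) = (+€947.43 billion) / 0.3503 ≈ +€2,705 billion.

+€2,705 billion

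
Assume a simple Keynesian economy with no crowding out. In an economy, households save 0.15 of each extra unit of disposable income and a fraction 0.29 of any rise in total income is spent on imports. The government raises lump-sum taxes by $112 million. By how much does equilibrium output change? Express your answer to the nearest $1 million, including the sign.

MPC = 1 − MPS = 1 − 0.15 = 0.85.
A lump-sum tax change of +$112 million shifts disposable income by −$112 million; first-round consumption changes by −c × ΔT = −0.85 × (+$112 million) = −$95.2 million.
Expenditure multiplier = 1/(1 − c + m) = 1/(1 − 0.85 + 0.29) = 1/0.44 ≈ 2.273.
The tax multiplier is −c × k ≈ −1.932, so ΔY = k × (−c·ΔT) = (−$95.2 million) / 0.44 ≈ −$216 million.

−$216 million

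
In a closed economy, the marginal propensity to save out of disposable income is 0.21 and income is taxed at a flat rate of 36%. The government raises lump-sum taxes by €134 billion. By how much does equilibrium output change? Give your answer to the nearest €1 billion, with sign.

MPC = 1 − MPS = 1 − 0.21 = 0.79.
A lump-sum tax change of +€134 billion shifts disposable income by −€134 billion; first-round consumption changes by −c × ΔT = −0.79 × (+€134 billion) = −€105.86 billion.
Expenditure multiplier = 1/(1 − c(1−t)) = 1/(1 − 0.79×0.64) = 1/0.4944 ≈ 2.023.
The tax multiplier is −c × k ≈ −1.598, so ΔY = k × (−c·ΔT) = (−€105.86 billion) / 0.4944 ≈ −€214 billion.

−€214 billion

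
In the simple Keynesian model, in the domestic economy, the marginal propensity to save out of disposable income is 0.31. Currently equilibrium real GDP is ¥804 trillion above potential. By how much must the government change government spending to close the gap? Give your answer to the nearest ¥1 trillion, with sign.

MPC = 1 − MPS = 1 − 0.31 = 0.69.
Spending multiplier = 1/(1 − MPC) = 1/(1 − 0.69) = 1/0.31 ≈ 3.226.
Need ΔY = −¥804 trillion, so ΔG = ΔY/k = (−¥804 trillion) × 0.31 ≈ −¥249 trillion.
The government should cut government spending by ¥249 trillion.

−¥249 trillion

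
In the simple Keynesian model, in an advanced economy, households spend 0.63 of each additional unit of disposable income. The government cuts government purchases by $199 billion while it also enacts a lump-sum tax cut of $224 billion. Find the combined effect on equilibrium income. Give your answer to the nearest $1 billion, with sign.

Expenditure multiplier = 1/(1 − MPC) = 1/(1 − 0.63) = 1/0.37 ≈ 2.703.
ΔG contributes k·ΔG = (−$199 billion) / 0.37 ≈ −$537.8 billion.
ΔT of −$224 billion changes first-round spending by −c·ΔT = +$141.12 billion, contributing k·(−c·ΔT) = (+$141.12 billion) / 0.37 ≈ +$381.4 billion.
Net ΔY = k(ΔG − c·ΔT) = (−$57.88 billion) / 0.37 ≈ −$156 billion.

−$156 billion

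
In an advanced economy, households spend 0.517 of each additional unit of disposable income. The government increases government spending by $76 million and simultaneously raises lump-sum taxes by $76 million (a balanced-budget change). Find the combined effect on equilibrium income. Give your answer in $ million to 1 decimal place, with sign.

+$76.0 million

Expenditure multiplier = 1/(1 − MPC) = 1/(1 − 0.517) = 1/0.483 ≈ 2.07.
ΔG contributes k·ΔG = (+$76 million) / 0.483 ≈ +$157.3 million.
ΔT of +$76 million changes first-round spending by −c·ΔT = −$39.292 million, contributing k·(−c·ΔT) = (−$39.292 million) / 0.483 ≈ −$81.3 million.
With ΔG = ΔT and no other leakages, the balanced-budget multiplier is 1, so ΔY = ΔG = +$76 million.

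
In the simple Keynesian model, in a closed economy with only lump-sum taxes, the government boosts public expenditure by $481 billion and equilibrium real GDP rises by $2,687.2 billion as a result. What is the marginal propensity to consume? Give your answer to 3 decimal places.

0.821

Implied spending multiplier k = ΔY/ΔG = 2,687.2/481 ≈ 5.5867.
Since k = 1/(1 − MPC), MPC = 1 − 1/k = 1 − ΔG/ΔY = 1 − 481/2,687.2 ≈ 0.821.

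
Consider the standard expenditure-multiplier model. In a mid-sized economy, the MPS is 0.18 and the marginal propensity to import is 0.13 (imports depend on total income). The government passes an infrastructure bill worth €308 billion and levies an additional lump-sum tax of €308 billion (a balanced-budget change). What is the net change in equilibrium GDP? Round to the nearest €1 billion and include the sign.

MPC = 1 − MPS = 1 − 0.18 = 0.82.
Expenditure multiplier = 1/(1 − c + m) = 1/(1 − 0.82 + 0.13) = 1/0.31 ≈ 3.226.
ΔG contributes k·ΔG = (+€308 billion) / 0.31 ≈ +€993.5 billion.
ΔT of +€308 billion changes first-round spending by −c·ΔT = −€252.56 billion, contributing k·(−c·ΔT) = (−€252.56 billion) / 0.31 ≈ −€814.7 billion.
Net ΔY = k(ΔG − c·ΔT) = (+€55.44 billion) / 0.31 ≈ +€179 billion.

+€179 billion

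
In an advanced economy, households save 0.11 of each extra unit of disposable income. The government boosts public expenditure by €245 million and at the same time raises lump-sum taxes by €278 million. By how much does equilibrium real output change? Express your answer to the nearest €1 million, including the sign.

−€22 million

MPC = 1 − MPS = 1 − 0.11 = 0.89.
Expenditure multiplier = 1/(1 − MPC) = 1/(1 − 0.89) = 1/0.11 ≈ 9.091.
ΔG contributes k·ΔG = (+€245 million) / 0.11 ≈ +€2,227.3 million.
ΔT of +€278 million changes first-round spending by −c·ΔT = −€247.42 million, contributing k·(−c·ΔT) = (−€247.42 million) / 0.11 ≈ −€2,249.3 million.
Net ΔY = k(ΔG − c·ΔT) = (−€2.42 million) / 0.11 = −€22 million.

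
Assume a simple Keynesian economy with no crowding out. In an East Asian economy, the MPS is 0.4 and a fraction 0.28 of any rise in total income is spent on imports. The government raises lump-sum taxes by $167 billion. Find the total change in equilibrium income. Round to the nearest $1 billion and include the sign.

MPC = 1 − MPS = 1 − 0.4 = 0.6.
A lump-sum tax change of +$167 billion shifts disposable income by −$167 billion; first-round consumption changes by −c × ΔT = −0.6 × (+$167 billion) = −$100.2 billion.
Expenditure multiplier = 1/(1 − c + m) = 1/(1 − 0.6 + 0.28) = 1/0.68 ≈ 1.471.
The tax multiplier is −c × k ≈ −0.882, so ΔY = k × (−c·ΔT) = (−$100.2 billion) / 0.68 ≈ −$147 billion.

−$147 billion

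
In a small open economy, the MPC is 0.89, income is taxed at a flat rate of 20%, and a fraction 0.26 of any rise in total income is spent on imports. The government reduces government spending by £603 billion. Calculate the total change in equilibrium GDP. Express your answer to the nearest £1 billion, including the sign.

−£1,100 billion

Spending multiplier = 1/(1 − c(1−t) + m) = 1/(1 − 0.89×0.8 + 0.26) = 1/0.548 ≈ 1.825.
ΔY = k × ΔG = (−£603 billion) / 0.548 ≈ −£1,100 billion.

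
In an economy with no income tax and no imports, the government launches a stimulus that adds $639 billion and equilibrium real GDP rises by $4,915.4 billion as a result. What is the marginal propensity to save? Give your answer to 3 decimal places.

Implied spending multiplier k = ΔY/ΔG = 4,915.4/639 ≈ 7.6923.
Since k = 1/(1 − MPC), MPC = 1 − 1/k = 1 − ΔG/ΔY = 1 − 639/4,915.4 ≈ 0.870.
MPS = 1 − MPC = 0.130.

0.130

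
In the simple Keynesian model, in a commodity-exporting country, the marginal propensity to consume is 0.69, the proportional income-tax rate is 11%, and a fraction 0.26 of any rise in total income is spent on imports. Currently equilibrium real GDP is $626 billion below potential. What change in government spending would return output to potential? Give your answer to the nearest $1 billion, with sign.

Spending multiplier = 1/(1 − c(1−t) + m) = 1/(1 − 0.69×0.89 + 0.26) = 1/0.6459 ≈ 1.548.
Need ΔY = +$626 billion, so ΔG = ΔY/k = (+$626 billion) × 0.6459 ≈ +$404 billion.
The government should increase government spending by $404 billion.

+$404 billion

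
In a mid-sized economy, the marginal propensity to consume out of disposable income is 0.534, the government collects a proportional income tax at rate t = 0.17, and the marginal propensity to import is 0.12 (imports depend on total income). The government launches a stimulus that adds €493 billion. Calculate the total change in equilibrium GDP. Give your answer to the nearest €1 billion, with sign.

+€728 billion

Government-spending multiplier = 1/(1 − c(1−t) + m) = 1/(1 − 0.534×0.83 + 0.12) = 1/0.67678 ≈ 1.478.
ΔY = k × ΔG = (+€493 billion) / 0.67678 ≈ +€728 billion.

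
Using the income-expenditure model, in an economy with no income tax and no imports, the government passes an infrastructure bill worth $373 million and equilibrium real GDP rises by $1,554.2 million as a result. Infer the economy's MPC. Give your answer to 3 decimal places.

0.760

Implied spending multiplier k = ΔY/ΔG = 1,554.2/373 ≈ 4.1668.
Since k = 1/(1 − MPC), MPC = 1 − 1/k = 1 − ΔG/ΔY = 1 − 373/1,554.2 ≈ 0.760.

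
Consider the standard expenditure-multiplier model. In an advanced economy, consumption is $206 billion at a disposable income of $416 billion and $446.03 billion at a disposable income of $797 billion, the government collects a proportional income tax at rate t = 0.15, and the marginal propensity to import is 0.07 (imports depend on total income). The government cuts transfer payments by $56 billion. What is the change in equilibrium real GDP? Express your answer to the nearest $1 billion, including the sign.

−$66 billion

MPC = ΔC/ΔYd = (446.03 − 206)/(797 − 416) = 240.03/381 = 0.63.
The transfer change shifts disposable income by −$56 billion, so first-round consumption changes by c·ΔTR = 0.63 × (−$56 billion) = −$35.28 billion.
Expenditure multiplier = 1/(1 − c(1−t) + m) = 1/(1 − 0.63×0.85 + 0.07) = 1/0.5345 ≈ 1.871.
The transfer multiplier is c × k ≈ 1.179, so ΔY = k × (c·ΔTR) = (−$35.28 billion) / 0.5345 ≈ −$66 billion.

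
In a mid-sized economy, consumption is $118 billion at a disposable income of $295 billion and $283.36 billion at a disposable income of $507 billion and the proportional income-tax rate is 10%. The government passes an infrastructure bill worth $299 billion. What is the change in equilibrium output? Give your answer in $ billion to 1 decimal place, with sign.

+$1,003.4 billion

MPC = ΔC/ΔYd = (283.36 − 118)/(507 − 295) = 165.36/212 = 0.78.
Expenditure multiplier = 1/(1 − c(1−t)) = 1/(1 − 0.78×0.9) = 1/0.298 ≈ 3.356.
ΔY = k × ΔG = (+$299 billion) / 0.298 ≈ +$1,003.4 billion.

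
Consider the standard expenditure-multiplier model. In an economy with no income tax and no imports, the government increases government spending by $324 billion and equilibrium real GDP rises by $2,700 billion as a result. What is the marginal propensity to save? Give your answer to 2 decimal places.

Implied spending multiplier k = ΔY/ΔG = 2,700/324 ≈ 8.3333.
Since k = 1/(1 − MPC), MPC = 1 − 1/k = 1 − ΔG/ΔY = 1 − 324/2,700 = 0.88.
MPS = 1 − MPC = 0.12.

0.12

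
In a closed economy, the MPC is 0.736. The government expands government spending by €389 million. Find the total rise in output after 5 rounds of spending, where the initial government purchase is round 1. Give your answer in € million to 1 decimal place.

Round 1 adds ΔG = €389 million; each later round is MPC = 0.736 times the previous.
After 5 rounds: 389 + 286.304 + 210.719744 + 155.089731584 + 114.146042445824 = ΔG·(1 − c^5)/(1 − c) = 389 × (1 − 0.215967833522176)/0.264 ≈ €1,155.3 million.

€1,155.3 million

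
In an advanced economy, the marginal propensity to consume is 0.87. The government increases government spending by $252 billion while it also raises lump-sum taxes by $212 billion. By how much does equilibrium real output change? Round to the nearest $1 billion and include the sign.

Expenditure multiplier = 1/(1 − MPC) = 1/(1 − 0.87) = 1/0.13 ≈ 7.692.
ΔG contributes k·ΔG = (+$252 billion) / 0.13 ≈ +$1,938.5 billion.
ΔT of +$212 billion changes first-round spending by −c·ΔT = −$184.44 billion, contributing k·(−c·ΔT) = (−$184.44 billion) / 0.13 ≈ −$1,418.8 billion.
Net ΔY = k(ΔG − c·ΔT) = (+$67.56 billion) / 0.13 ≈ +$520 billion.

+$520 billion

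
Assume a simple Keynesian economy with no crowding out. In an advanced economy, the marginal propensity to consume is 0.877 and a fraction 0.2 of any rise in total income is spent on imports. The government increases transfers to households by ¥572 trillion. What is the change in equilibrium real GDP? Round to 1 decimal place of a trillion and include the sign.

+¥1,553.1 trillion

The transfer change shifts disposable income by +¥572 trillion, so first-round consumption changes by c·ΔTR = 0.877 × (+¥572 trillion) = +¥501.644 trillion.
Expenditure multiplier = 1/(1 − c + m) = 1/(1 − 0.877 + 0.2) = 1/0.323 ≈ 3.096.
The transfer multiplier is c × k ≈ 2.715, so ΔY = k × (c·ΔTR) = (+¥501.644 trillion) / 0.323 ≈ +¥1,553.1 trillion.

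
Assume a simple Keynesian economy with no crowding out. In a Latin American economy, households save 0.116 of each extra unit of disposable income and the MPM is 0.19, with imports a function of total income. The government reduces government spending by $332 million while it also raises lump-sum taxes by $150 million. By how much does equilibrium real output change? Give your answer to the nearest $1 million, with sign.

−$1,518 million

MPC = 1 − MPS = 1 − 0.116 = 0.884.
Expenditure multiplier = 1/(1 − c + m) = 1/(1 − 0.884 + 0.19) = 1/0.306 ≈ 3.268.
ΔG contributes k·ΔG = (−$332 million) / 0.306 ≈ −$1,085 million.
ΔT of +$150 million changes first-round spending by −c·ΔT = −$132.6 million, contributing k·(−c·ΔT) = (−$132.6 million) / 0.306 ≈ −$433.3 million.
Net ΔY = k(ΔG − c·ΔT) = (−$464.6 million) / 0.306 ≈ −$1,518 million.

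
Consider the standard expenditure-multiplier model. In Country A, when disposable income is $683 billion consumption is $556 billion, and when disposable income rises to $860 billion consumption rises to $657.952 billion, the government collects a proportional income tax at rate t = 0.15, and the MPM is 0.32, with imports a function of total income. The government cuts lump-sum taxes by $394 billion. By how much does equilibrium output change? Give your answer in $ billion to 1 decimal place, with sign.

+$273.3 billion

MPC = ΔC/ΔYd = (657.952 − 556)/(860 − 683) = 101.952/177 = 0.576.
A lump-sum tax change of −$394 billion shifts disposable income by +$394 billion; first-round consumption changes by −c × ΔT = −0.576 × (−$394 billion) = +$226.944 billion.
Expenditure multiplier = 1/(1 − c(1−t) + m) = 1/(1 − 0.576×0.85 + 0.32) = 1/0.8304 ≈ 1.204.
The tax multiplier is −c × k ≈ −0.694, so ΔY = k × (−c·ΔT) = (+$226.944 billion) / 0.8304 ≈ +$273.3 billion.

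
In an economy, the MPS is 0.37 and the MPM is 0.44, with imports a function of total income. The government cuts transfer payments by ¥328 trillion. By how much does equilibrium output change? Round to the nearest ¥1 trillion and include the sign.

MPC = 1 − MPS = 1 − 0.37 = 0.63.
The transfer change shifts disposable income by −¥328 trillion, so first-round consumption changes by c·ΔTR = 0.63 × (−¥328 trillion) = −¥206.64 trillion.
Expenditure multiplier = 1/(1 − c + m) = 1/(1 − 0.63 + 0.44) = 1/0.81 ≈ 1.235.
The transfer multiplier is c × k ≈ 0.778, so ΔY = k × (c·ΔTR) = (−¥206.64 trillion) / 0.81 ≈ −¥255 trillion.

−¥255 trillion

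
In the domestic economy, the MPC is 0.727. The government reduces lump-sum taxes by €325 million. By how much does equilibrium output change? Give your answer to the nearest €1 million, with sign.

+€865 million

A lump-sum tax change of −€325 million shifts disposable income by +€325 million; first-round consumption changes by −c × ΔT = −0.727 × (−€325 million) = +€236.275 million.
Expenditure multiplier = 1/(1 − MPC) = 1/(1 − 0.727) = 1/0.273 ≈ 3.663.
The tax multiplier is −c × k ≈ −2.663, so ΔY = k × (−c·ΔT) = (+€236.275 million) / 0.273 ≈ +€865 million.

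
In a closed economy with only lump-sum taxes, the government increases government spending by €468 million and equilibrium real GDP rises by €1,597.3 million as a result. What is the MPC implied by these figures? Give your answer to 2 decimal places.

0.71

Implied spending multiplier k = ΔY/ΔG = 1,597.3/468 ≈ 3.413.
Since k = 1/(1 − MPC), MPC = 1 − 1/k = 1 − ΔG/ΔY = 1 − 468/1,597.3 ≈ 0.71.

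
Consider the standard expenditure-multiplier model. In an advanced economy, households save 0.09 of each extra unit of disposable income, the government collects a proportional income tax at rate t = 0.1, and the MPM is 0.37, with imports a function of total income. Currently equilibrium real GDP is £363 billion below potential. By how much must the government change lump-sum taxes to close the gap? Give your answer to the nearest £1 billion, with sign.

MPC = 1 − MPS = 1 − 0.09 = 0.91.
Spending multiplier = 1/(1 − c(1−t) + m) = 1/(1 − 0.91×0.9 + 0.37) = 1/0.551 ≈ 1.815.
Tax multiplier = −c·k = −0.91/0.551 ≈ −1.652. Need ΔY = +£363 billion, so ΔT = ΔY/(−c·k) = −(+£363 billion) × 0.551 / 0.91 ≈ −£220 billion.
The government should cut lump-sum taxes by £220 billion.

−£220 billion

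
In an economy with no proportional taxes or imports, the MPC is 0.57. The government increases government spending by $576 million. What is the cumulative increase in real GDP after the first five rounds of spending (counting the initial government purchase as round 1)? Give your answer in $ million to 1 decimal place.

Round 1 adds ΔG = $576 million; each later round is MPC = 0.57 times the previous.
After 5 rounds: 576 + 328.32 + 187.1424 + 106.671168 + 60.80256576 = ΔG·(1 − c^5)/(1 − c) = 576 × (1 − 0.0601692057)/0.43 ≈ $1,258.9 million.

$1,258.9 million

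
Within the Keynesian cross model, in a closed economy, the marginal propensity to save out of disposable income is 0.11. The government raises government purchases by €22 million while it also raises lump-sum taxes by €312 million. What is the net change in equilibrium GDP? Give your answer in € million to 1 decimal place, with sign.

−€2,324.4 million

MPC = 1 − MPS = 1 − 0.11 = 0.89.
Expenditure multiplier = 1/(1 − MPC) = 1/(1 − 0.89) = 1/0.11 ≈ 9.091.
ΔG contributes k·ΔG = (+€22 million) / 0.11 = +€200 million.
ΔT of +€312 million changes first-round spending by −c·ΔT = −€277.68 million, contributing k·(−c·ΔT) = (−€277.68 million) / 0.11 ≈ −€2,524.4 million.
Net ΔY = k(ΔG − c·ΔT) = (−€255.68 million) / 0.11 ≈ −€2,324.4 million.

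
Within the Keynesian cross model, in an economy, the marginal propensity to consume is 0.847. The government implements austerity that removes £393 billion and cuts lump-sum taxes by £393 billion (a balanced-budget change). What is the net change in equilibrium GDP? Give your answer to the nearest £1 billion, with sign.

−£393 billion

Expenditure multiplier = 1/(1 − MPC) = 1/(1 − 0.847) = 1/0.153 ≈ 6.536.
ΔG contributes k·ΔG = (−£393 billion) / 0.153 ≈ −£2,568.6 billion.
ΔT of −£393 billion changes first-round spending by −c·ΔT = +£332.871 billion, contributing k·(−c·ΔT) = (+£332.871 billion) / 0.153 ≈ +£2,175.6 billion.
With ΔG = ΔT and no other leakages, the balanced-budget multiplier is 1, so ΔY = ΔG = −£393 billion.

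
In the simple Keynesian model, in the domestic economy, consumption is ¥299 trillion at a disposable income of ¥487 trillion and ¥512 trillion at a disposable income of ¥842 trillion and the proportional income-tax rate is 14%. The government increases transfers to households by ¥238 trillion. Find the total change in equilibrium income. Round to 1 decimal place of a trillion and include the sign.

MPC = ΔC/ΔYd = (512 − 299)/(842 − 487) = 213/355 = 0.6.
The transfer change shifts disposable income by +¥238 trillion, so first-round consumption changes by c·ΔTR = 0.6 × (+¥238 trillion) = +¥142.8 trillion.
Expenditure multiplier = 1/(1 − c(1−t)) = 1/(1 − 0.6×0.86) = 1/0.484 ≈ 2.066.
The transfer multiplier is c × k ≈ 1.24, so ΔY = k × (c·ΔTR) = (+¥142.8 trillion) / 0.484 ≈ +¥295 trillion.

+¥295.0 trillion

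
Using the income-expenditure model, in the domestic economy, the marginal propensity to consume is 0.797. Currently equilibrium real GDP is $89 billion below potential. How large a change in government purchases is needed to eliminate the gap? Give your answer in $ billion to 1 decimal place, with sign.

Spending multiplier = 1/(1 − MPC) = 1/(1 − 0.797) = 1/0.203 ≈ 4.926.
Need ΔY = +$89 billion, so ΔG = ΔY/k = (+$89 billion) × 0.203 ≈ +$18.1 billion.
The government should increase government purchases by $18.1 billion.

+$18.1 billion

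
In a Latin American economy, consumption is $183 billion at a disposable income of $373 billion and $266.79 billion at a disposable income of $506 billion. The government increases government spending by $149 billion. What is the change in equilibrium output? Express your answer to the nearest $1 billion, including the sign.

MPC = ΔC/ΔYd = (266.79 − 183)/(506 − 373) = 83.79/133 = 0.63.
Expenditure multiplier = 1/(1 − MPC) = 1/(1 − 0.63) = 1/0.37 ≈ 2.703.
ΔY = k × ΔG = (+$149 billion) / 0.37 ≈ +$403 billion.

+$403 billion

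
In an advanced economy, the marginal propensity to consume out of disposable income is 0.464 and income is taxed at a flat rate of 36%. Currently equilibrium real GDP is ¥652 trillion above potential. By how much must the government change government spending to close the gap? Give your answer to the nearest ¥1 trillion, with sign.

Spending multiplier = 1/(1 − c(1−t)) = 1/(1 − 0.464×0.64) = 1/0.70304 ≈ 1.422.
Need ΔY = −¥652 trillion, so ΔG = ΔY/k = (−¥652 trillion) × 0.70304 ≈ −¥458 trillion.
The government should cut government spending by ¥458 trillion.

−¥458 trillion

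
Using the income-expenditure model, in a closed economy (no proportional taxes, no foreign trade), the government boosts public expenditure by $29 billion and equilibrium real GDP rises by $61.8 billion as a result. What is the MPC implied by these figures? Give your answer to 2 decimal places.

0.53

Implied spending multiplier k = ΔY/ΔG = 61.8/29 ≈ 2.131.
Since k = 1/(1 − MPC), MPC = 1 − 1/k = 1 − ΔG/ΔY = 1 − 29/61.8 ≈ 0.53.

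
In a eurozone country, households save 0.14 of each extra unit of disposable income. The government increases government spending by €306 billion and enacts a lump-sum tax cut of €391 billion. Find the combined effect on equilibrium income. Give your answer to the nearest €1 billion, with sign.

+€4,588 billion

MPC = 1 − MPS = 1 − 0.14 = 0.86.
Expenditure multiplier = 1/(1 − MPC) = 1/(1 − 0.86) = 1/0.14 ≈ 7.143.
ΔG contributes k·ΔG = (+€306 billion) / 0.14 ≈ +€2,185.7 billion.
ΔT of −€391 billion changes first-round spending by −c·ΔT = +€336.26 billion, contributing k·(−c·ΔT) = (+€336.26 billion) / 0.14 ≈ +€2,401.9 billion.
Net ΔY = k(ΔG − c·ΔT) = (+€642.26 billion) / 0.14 ≈ +€4,588 billion.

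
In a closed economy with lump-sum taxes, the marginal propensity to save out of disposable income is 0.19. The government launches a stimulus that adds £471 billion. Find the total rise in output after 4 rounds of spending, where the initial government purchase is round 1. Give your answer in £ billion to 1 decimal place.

MPC = 1 − MPS = 1 − 0.19 = 0.81.
Round 1 adds ΔG = £471 billion; each later round is MPC = 0.81 times the previous.
After 4 rounds: 471 + 381.51 + 309.0231 + 250.308711 = ΔG·(1 − c^4)/(1 − c) = 471 × (1 − 0.43046721)/0.19 ≈ £1,411.8 billion.

£1,411.8 billion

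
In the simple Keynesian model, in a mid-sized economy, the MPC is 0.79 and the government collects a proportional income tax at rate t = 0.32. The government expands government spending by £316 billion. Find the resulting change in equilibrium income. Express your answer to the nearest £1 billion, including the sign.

+£683 billion

Expenditure multiplier = 1/(1 − c(1−t)) = 1/(1 − 0.79×0.68) = 1/0.4628 ≈ 2.161.
ΔY = k × ΔG = (+£316 billion) / 0.4628 ≈ +£683 billion.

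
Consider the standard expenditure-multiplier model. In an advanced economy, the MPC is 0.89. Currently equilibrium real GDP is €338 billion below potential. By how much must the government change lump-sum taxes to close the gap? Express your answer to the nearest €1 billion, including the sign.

−€42 billion

Spending multiplier = 1/(1 − MPC) = 1/(1 − 0.89) = 1/0.11 ≈ 9.091.
Tax multiplier = −c·k = −0.89/0.11 ≈ −8.091. Need ΔY = +€338 billion, so ΔT = ΔY/(−c·k) = −(+€338 billion) × 0.11 / 0.89 ≈ −€42 billion.
The government should cut lump-sum taxes by €42 billion.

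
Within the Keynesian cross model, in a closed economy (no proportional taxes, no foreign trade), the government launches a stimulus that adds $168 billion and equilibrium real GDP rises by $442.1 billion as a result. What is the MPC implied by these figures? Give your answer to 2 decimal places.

0.62

Implied spending multiplier k = ΔY/ΔG = 442.1/168 ≈ 2.6315.
Since k = 1/(1 − MPC), MPC = 1 − 1/k = 1 − ΔG/ΔY = 1 − 168/442.1 ≈ 0.62.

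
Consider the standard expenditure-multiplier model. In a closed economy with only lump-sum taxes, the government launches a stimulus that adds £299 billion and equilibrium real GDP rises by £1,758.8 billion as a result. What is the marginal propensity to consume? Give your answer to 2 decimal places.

0.83

Implied spending multiplier k = ΔY/ΔG = 1,758.8/299 ≈ 5.8823.
Since k = 1/(1 − MPC), MPC = 1 − 1/k = 1 − ΔG/ΔY = 1 − 299/1,758.8 ≈ 0.83.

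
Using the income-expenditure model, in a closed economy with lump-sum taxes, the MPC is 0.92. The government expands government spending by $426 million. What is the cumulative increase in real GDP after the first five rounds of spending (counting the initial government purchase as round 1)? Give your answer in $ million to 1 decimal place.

Round 1 adds ΔG = $426 million; each later round is MPC = 0.92 times the previous.
After 5 rounds: 426 + 391.92 + 360.5664 + 331.721088 + 305.18340096 = ΔG·(1 − c^5)/(1 − c) = 426 × (1 − 0.6590815232)/0.08 ≈ $1,815.4 million.

$1,815.4 million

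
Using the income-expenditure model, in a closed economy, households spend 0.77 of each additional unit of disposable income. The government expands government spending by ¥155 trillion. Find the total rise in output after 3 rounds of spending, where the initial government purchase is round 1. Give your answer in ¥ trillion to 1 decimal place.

Round 1 adds ΔG = ¥155 trillion; each later round is MPC = 0.77 times the previous.
After 3 rounds: 155 + 119.35 + 91.8995 = ΔG·(1 − c^3)/(1 − c) = 155 × (1 − 0.456533)/0.23 ≈ ¥366.2 trillion.

¥366.2 trillion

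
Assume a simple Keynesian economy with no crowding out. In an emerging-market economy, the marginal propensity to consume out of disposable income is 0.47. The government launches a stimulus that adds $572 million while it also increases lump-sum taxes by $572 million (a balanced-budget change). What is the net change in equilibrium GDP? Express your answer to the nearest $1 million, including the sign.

+$572 million

Expenditure multiplier = 1/(1 − MPC) = 1/(1 − 0.47) = 1/0.53 ≈ 1.887.
ΔG contributes k·ΔG = (+$572 million) / 0.53 ≈ +$1,079.2 million.
ΔT of +$572 million changes first-round spending by −c·ΔT = −$268.84 million, contributing k·(−c·ΔT) = (−$268.84 million) / 0.53 ≈ −$507.2 million.
With ΔG = ΔT and no other leakages, the balanced-budget multiplier is 1, so ΔY = ΔG = +$572 million.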